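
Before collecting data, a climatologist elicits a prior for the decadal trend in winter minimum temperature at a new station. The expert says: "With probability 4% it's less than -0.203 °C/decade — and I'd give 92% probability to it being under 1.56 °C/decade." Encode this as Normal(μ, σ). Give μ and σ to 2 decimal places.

μ = 0.78, σ = 0.56

The p-quantile of Normal(μ,σ) is μ + z_p·σ, with z_{0.04} = -1.751 and z_{0.92} = 1.405.
Eliminate σ: μ = (z₂·x₁ − z₁·x₂)/(z₂ − z₁) = (1.405·-0.203 − (-1.751)·1.56)/3.156 = 0.78.
Then σ = (x₂ − x₁)/(z₂ − z₁) = (1.56 − -0.203)/3.156 = 0.56.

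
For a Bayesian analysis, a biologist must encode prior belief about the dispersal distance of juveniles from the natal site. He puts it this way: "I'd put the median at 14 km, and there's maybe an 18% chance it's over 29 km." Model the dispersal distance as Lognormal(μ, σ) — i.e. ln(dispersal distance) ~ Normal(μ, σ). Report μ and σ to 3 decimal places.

μ ≈ 2.639, σ ≈ 0.796

If T ~ Lognormal(μ,σ) then ln T ~ Normal(μ,σ), so the p-quantile of ln T is μ + z_p·σ.
ln(14) = 2.639 and ln(29) = 3.367; z_{0.5} = 0, z_{0.82} = 0.9154.
σ = (3.367 − 2.639)/(0.9154 − (0)) = 0.796.
μ = 2.639 − (0)·0.796 = 2.639.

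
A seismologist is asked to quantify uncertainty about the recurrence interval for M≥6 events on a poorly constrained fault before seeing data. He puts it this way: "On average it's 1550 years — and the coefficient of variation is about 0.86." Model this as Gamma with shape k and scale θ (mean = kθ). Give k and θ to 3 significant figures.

For Gamma(k, scale θ): mean = kθ, variance = kθ², so CV = 1/√k.
CV = 0.86, hence k = 1/CV² = 1.35.
Then θ = mean/k = 1550/1.35 = 1150.

k ≈ 1.35, θ ≈ 1150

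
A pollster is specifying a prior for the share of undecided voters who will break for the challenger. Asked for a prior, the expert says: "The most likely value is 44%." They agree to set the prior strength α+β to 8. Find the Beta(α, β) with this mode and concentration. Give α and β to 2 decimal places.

For α,β > 1 the Beta mode is (α−1)/(α+β−2). With α+β = 8, the mode is (α−1)/6.
Set (α−1)/6 = 0.44 → α = 1 + 0.44·6 = 3.64.
β = 8 − α = 4.36.

α = 3.64, β = 4.36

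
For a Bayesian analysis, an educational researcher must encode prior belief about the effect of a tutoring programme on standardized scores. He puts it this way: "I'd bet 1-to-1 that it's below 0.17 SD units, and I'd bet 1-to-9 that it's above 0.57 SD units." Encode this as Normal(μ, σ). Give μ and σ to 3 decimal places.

The p-quantile of Normal(μ,σ) is μ + z_p·σ, with z_{0.5} = 0 and z_{0.9} = 1.282.
Eliminate σ: μ = (z₂·x₁ − z₁·x₂)/(z₂ − z₁) = (1.282·0.17 − (0)·0.57)/1.282 = 0.170.
Then σ = (x₂ − x₁)/(z₂ − z₁) = (0.57 − 0.17)/1.282 = 0.312.

μ = 0.170, σ = 0.312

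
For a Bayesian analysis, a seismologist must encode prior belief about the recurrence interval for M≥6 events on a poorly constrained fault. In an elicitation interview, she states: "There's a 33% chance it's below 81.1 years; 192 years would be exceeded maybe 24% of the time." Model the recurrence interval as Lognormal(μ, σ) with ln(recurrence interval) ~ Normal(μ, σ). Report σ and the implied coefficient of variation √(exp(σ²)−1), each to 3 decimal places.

If T ~ Lognormal(μ,σ) then ln T ~ Normal(μ,σ), so the p-quantile of ln T is μ + z_p·σ.
ln(81.1) = 4.396 and ln(192) = 5.257; z_{0.33} = -0.4399, z_{0.76} = 0.7063.
σ = (5.257 − 4.396)/(0.7063 − (-0.4399)) = 0.752.
μ = 4.396 − (-0.4399)·0.752 = 4.726.
CV = √(exp(σ²)−1) = √(exp(0.5653)−1) = 0.872.

σ ≈ 0.752, CV ≈ 0.872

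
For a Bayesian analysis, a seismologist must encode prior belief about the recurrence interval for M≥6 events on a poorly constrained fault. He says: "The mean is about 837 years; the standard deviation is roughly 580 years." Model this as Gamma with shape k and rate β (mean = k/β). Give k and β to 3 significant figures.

k ≈ 2.08, β ≈ 0.00249

For Gamma(k, rate β): mean = k/β, variance = k/β², so CV = 1/√k.
CV = SD/mean = 580/837 = 0.693, hence k = 1/CV² = 2.08.
Then β = k/mean = 2.08/837 = 0.00249.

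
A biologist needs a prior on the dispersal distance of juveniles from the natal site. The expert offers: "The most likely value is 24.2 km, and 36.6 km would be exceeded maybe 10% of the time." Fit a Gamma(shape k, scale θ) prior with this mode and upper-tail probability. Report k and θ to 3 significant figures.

Gamma(k,θ) with k>1 has mode (k−1)θ, so θ = 24.2/(k−1).
Need P(X < 36.6) = 0.9 with θ tied to k this way. Start at k = 2, θ = 24.2: P(X<36.6) ≈ 0.446.
Too low — raise k to concentrate. Iterating converges to k ≈ 11.9.
Then θ = 24.2/(11.9−1) ≈ 2.22.

k ≈ 11.9, θ ≈ 2.22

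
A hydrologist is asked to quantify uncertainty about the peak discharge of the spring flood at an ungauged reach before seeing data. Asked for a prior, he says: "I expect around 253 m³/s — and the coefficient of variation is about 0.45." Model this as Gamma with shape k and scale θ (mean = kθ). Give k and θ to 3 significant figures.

For Gamma(k, scale θ): mean = kθ, variance = kθ², so CV = 1/√k.
CV = 0.45, hence k = 1/CV² = 4.94.
Then θ = mean/k = 253/4.94 = 51.2.

k ≈ 4.94, θ ≈ 51.2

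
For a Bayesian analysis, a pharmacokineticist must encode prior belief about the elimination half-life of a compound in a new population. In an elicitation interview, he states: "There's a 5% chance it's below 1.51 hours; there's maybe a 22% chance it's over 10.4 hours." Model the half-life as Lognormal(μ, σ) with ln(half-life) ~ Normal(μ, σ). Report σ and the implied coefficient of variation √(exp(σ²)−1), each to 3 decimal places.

σ ≈ 0.798, CV ≈ 0.944

If T ~ Lognormal(μ,σ) then ln T ~ Normal(μ,σ), so the p-quantile of ln T is μ + z_p·σ.
ln(1.51) = 0.4121 and ln(10.4) = 2.342; z_{0.05} = -1.645, z_{0.78} = 0.7722.
σ = (2.342 − 0.4121)/(0.7722 − (-1.645)) = 0.798.
μ = 0.4121 − (-1.645)·0.798 = 1.725.
CV = √(exp(σ²)−1) = √(exp(0.6374)−1) = 0.944.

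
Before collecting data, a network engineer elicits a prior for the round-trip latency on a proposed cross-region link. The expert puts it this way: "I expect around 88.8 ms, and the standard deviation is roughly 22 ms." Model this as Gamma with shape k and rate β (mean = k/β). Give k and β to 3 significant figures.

k ≈ 16.3, β ≈ 0.183

For Gamma(k, rate β): mean = k/β, variance = k/β², so CV = 1/√k.
CV = SD/mean = 22/88.8 = 0.2477, hence k = 1/CV² = 16.3.
Then β = k/mean = 16.3/88.8 = 0.183.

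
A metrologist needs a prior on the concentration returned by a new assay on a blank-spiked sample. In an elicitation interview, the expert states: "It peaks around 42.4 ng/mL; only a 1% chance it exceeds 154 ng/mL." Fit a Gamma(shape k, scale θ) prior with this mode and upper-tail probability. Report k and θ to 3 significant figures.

Gamma(k,θ) with k>1 has mode (k−1)θ, so θ = 42.4/(k−1).
Need P(X < 154) = 0.99 with θ tied to k this way. Start at k = 2, θ = 42.4: P(X<154) ≈ 0.877.
Too low — raise k to concentrate. Iterating converges to k ≈ 3.58.
Then θ = 42.4/(3.58−1) ≈ 16.4.

k ≈ 3.58, θ ≈ 16.4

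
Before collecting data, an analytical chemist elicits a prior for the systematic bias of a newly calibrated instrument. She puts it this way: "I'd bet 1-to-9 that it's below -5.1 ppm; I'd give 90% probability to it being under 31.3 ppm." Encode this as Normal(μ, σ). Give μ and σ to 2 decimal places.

The p-quantile of Normal(μ,σ) is μ + z_p·σ, with z_{0.1} = -1.282 and z_{0.9} = 1.282.
Eliminate σ: μ = (z₂·x₁ − z₁·x₂)/(z₂ − z₁) = (1.282·-5.1 − (-1.282)·31.3)/2.563 = 13.10.
Then σ = (x₂ − x₁)/(z₂ − z₁) = (31.3 − -5.1)/2.563 = 14.20.

μ = 13.10, σ = 14.20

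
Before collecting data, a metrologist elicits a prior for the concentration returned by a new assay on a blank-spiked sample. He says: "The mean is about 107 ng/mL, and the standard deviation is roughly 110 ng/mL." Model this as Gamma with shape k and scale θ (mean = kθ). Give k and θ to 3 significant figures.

k ≈ 0.946, θ ≈ 113

For Gamma(k, scale θ): mean = kθ, variance = kθ², so CV = 1/√k.
CV = SD/mean = 110/107 = 1.028, hence k = 1/CV² = 0.946.
Then θ = mean/k = 107/0.946 = 113.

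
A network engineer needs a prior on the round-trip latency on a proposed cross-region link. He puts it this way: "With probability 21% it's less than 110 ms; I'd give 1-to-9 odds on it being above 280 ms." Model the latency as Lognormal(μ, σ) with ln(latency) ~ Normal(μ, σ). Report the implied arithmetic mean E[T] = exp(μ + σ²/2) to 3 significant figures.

E[T] ≈ 174 ms

If T ~ Lognormal(μ,σ) then ln T ~ Normal(μ,σ), so the p-quantile of ln T is μ + z_p·σ.
ln(110) = 4.7 and ln(280) = 5.635; z_{0.21} = -0.8064, z_{0.9} = 1.282.
σ = (5.635 − 4.7)/(1.282 − (-0.8064)) = 0.447.
μ = 4.7 − (-0.8064)·0.447 = 5.061.
E[T] = exp(μ + σ²/2) = exp(5.061 + 0.1001) = 174 ms.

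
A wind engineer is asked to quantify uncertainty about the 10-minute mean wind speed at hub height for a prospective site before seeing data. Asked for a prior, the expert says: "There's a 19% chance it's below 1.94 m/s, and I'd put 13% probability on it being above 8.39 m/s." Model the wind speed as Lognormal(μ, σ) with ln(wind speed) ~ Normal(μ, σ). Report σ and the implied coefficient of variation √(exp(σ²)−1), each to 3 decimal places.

σ ≈ 0.731, CV ≈ 0.840

If T ~ Lognormal(μ,σ) then ln T ~ Normal(μ,σ), so the p-quantile of ln T is μ + z_p·σ.
ln(1.94) = 0.6627 and ln(8.39) = 2.127; z_{0.19} = -0.8779, z_{0.87} = 1.126.
σ = (2.127 − 0.6627)/(1.126 − (-0.8779)) = 0.731.
μ = 0.6627 − (-0.8779)·0.731 = 1.304.
CV = √(exp(σ²)−1) = √(exp(0.5338)−1) = 0.840.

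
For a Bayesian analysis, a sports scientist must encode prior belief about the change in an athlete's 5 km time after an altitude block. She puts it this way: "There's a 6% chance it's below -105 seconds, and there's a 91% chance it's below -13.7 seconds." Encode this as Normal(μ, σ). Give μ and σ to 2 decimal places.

The p-quantile of Normal(μ,σ) is μ + z_p·σ, with z_{0.06} = -1.555 and z_{0.91} = 1.341.
Eliminate σ: μ = (z₂·x₁ − z₁·x₂)/(z₂ − z₁) = (1.341·-105 − (-1.555)·-13.7)/2.896 = -55.98.
Then σ = (x₂ − x₁)/(z₂ − z₁) = (-13.7 − -105)/2.896 = 31.53.

μ = -55.98, σ = 31.53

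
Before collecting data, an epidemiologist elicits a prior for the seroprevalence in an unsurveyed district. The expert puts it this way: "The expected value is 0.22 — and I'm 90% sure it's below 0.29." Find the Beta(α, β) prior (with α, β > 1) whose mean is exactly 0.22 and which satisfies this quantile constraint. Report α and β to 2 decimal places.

α ≈ 13.23, β ≈ 46.91

With mean 0.22 fixed, write α = 0.22s, β = 0.78s where s = α+β.
Need P(θ < 0.29) = 0.9 under Beta(0.22s, 0.78s). Normal approximation: (q−m)/√(m(1−m)/s) ≈ z_{0.9} = 1.28, so s ≈ 0.22·0.78·(1.28)²/(0.29−0.22)² = 57.5.
At s = 57.5: P(θ<0.29) ≈ 0.895. Adjusting to match 0.9 gives s ≈ 60.14.
So α = 0.22·60.14 ≈ 13.23, β = 0.78·60.14 ≈ 46.91.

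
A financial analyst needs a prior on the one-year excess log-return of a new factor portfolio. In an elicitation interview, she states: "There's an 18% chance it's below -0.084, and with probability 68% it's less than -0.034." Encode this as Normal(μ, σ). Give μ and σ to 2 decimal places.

μ = -0.05, σ = 0.04

For Normal(μ,σ), the p-quantile is μ + z_p·σ. Here z_{0.18} = -0.9154, z_{0.68} = 0.4677.
So -0.084 = μ − 0.9154σ and -0.034 = μ + 0.4677σ.
Subtracting: σ = (-0.034 − -0.084)/(0.4677 − (-0.9154)) = 0.04.
Then μ = -0.084 − (-0.9154)·0.04 = -0.05.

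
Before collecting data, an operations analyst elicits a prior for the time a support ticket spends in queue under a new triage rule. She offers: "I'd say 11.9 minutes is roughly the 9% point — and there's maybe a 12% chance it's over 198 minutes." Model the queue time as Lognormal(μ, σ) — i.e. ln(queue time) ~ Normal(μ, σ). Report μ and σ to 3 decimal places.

If T ~ Lognormal(μ,σ) then ln T ~ Normal(μ,σ), so the p-quantile of ln T is μ + z_p·σ.
ln(11.9) = 2.477 and ln(198) = 5.288; z_{0.09} = -1.341, z_{0.88} = 1.175.
σ = (5.288 − 2.477)/(1.175 − (-1.341)) = 1.118.
μ = 2.477 − (-1.341)·1.118 = 3.975.

μ ≈ 3.975, σ ≈ 1.118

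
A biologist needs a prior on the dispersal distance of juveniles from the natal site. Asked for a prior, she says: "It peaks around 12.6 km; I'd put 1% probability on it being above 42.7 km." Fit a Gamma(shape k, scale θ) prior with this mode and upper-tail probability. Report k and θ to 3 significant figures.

Gamma(k,θ) with k>1 has mode (k−1)θ, so θ = 12.6/(k−1).
Need P(X < 42.7) = 0.99 with θ tied to k this way. Start at k = 2, θ = 12.6: P(X<42.7) ≈ 0.852.
Too low — raise k to concentrate. Iterating converges to k ≈ 3.93.
Then θ = 12.6/(3.93−1) ≈ 4.3.

k ≈ 3.93, θ ≈ 4.3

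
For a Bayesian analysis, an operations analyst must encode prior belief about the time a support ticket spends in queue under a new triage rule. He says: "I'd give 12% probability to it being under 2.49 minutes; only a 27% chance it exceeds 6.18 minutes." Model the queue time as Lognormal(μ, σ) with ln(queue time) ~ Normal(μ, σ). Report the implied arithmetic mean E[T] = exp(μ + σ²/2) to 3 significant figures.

If T ~ Lognormal(μ,σ) then ln T ~ Normal(μ,σ), so the p-quantile of ln T is μ + z_p·σ.
ln(2.49) = 0.9123 and ln(6.18) = 1.821; z_{0.12} = -1.175, z_{0.73} = 0.6128.
σ = (1.821 − 0.9123)/(0.6128 − (-1.175)) = 0.508.
μ = 0.9123 − (-1.175)·0.508 = 1.510.
E[T] = exp(μ + σ²/2) = exp(1.510 + 0.1293) = 5.15 minutes.

E[T] ≈ 5.15 minutes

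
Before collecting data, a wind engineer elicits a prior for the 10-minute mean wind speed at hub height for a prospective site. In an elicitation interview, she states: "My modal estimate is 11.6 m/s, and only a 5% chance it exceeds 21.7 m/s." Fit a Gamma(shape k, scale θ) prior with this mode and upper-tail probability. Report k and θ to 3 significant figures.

k ≈ 8.09, θ ≈ 1.64

Gamma(k,θ) with k>1 has mode (k−1)θ, so θ = 11.6/(k−1).
Need P(X < 21.7) = 0.95 with θ tied to k this way. Start at k = 2, θ = 11.6: P(X<21.7) ≈ 0.558.
Too low — raise k to concentrate. Iterating converges to k ≈ 8.09.
Then θ = 11.6/(8.09−1) ≈ 1.64.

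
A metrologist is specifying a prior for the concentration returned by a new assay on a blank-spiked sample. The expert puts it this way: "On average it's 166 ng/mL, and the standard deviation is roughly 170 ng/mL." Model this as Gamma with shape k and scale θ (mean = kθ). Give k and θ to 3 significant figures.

For Gamma(k, scale θ): mean = kθ, variance = kθ², so CV = 1/√k.
CV = SD/mean = 170/166 = 1.024, hence k = 1/CV² = 0.953.
Then θ = mean/k = 166/0.953 = 174.

k ≈ 0.953, θ ≈ 174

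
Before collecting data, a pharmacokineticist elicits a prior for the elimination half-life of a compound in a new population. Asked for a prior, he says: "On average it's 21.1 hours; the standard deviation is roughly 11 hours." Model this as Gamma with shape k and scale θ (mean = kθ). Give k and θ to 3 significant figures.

k ≈ 3.68, θ ≈ 5.73

For Gamma(k, scale θ): mean = kθ, variance = kθ², so CV = 1/√k.
CV = SD/mean = 11/21.1 = 0.5213, hence k = 1/CV² = 3.68.
Then θ = mean/k = 21.1/3.68 = 5.73.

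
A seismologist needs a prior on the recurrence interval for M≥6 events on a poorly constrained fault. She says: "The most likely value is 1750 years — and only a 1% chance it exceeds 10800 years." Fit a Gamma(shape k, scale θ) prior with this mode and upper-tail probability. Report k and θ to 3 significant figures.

k ≈ 2.11, θ ≈ 1580

Gamma(k,θ) with k>1 has mode (k−1)θ, so θ = 1750/(k−1).
Need P(X < 10800) = 0.99 with θ tied to k this way. Start at k = 2, θ = 1750: P(X<10800) ≈ 0.985.
Too low — raise k to concentrate. Iterating converges to k ≈ 2.11.
Then θ = 1750/(2.11−1) ≈ 1580.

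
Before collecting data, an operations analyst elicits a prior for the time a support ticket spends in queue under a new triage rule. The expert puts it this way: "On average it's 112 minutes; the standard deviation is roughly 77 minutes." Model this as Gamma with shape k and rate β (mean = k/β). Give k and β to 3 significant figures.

For Gamma(k, rate β): mean = k/β, variance = k/β², so CV = 1/√k.
CV = SD/mean = 77/112 = 0.6875, hence k = 1/CV² = 2.12.
Then β = k/mean = 2.12/112 = 0.0189.

k ≈ 2.12, β ≈ 0.0189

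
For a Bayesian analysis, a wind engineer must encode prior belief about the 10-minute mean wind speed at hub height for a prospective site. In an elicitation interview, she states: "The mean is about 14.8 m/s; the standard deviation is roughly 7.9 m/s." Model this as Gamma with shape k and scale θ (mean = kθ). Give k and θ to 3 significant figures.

For Gamma(k, scale θ): mean = kθ, variance = kθ², so CV = 1/√k.
CV = SD/mean = 7.9/14.8 = 0.5338, hence k = 1/CV² = 3.51.
Then θ = mean/k = 14.8/3.51 = 4.22.

k ≈ 3.51, θ ≈ 4.22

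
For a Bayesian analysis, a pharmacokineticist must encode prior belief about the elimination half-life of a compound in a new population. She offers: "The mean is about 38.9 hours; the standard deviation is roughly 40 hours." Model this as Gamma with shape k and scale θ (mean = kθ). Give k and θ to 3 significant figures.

For Gamma(k, scale θ): mean = kθ, variance = kθ², so CV = 1/√k.
CV = SD/mean = 40/38.9 = 1.028, hence k = 1/CV² = 0.946.
Then θ = mean/k = 38.9/0.946 = 41.1.

k ≈ 0.946, θ ≈ 41.1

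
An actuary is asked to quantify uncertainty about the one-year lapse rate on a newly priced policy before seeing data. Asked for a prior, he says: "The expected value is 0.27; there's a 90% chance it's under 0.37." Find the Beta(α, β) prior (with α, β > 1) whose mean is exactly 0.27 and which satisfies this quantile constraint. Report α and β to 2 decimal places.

With mean 0.27 fixed, write α = 0.27s, β = 0.73s where s = α+β.
Need P(θ < 0.37) = 0.9 under Beta(0.27s, 0.73s). Normal approximation: (q−m)/√(m(1−m)/s) ≈ z_{0.9} = 1.28, so s ≈ 0.27·0.73·(1.28)²/(0.37−0.27)² = 32.4.
At s = 32.4: P(θ<0.37) ≈ 0.896. Adjusting to match 0.9 gives s ≈ 33.77.
So α = 0.27·33.77 ≈ 9.12, β = 0.73·33.77 ≈ 24.65.

α ≈ 9.12, β ≈ 24.65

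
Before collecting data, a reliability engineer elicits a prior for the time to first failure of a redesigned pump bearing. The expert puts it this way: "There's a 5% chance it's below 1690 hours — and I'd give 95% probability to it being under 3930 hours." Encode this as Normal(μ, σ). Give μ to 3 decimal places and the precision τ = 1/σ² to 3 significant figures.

μ = 2810.000, τ = 2.16e-06

For Normal(μ,σ), the p-quantile is μ + z_p·σ. Here z_{0.05} = -1.645, z_{0.95} = 1.645.
So 1690 = μ − 1.645σ and 3930 = μ + 1.645σ.
Subtracting: σ = (3930 − 1690)/(1.645 − (-1.645)) = 680.912.
Then μ = 1690 − (-1.645)·680.912 = 2810.000.
Precision τ = 1/σ² = 1/680.9² = 2.16e-06.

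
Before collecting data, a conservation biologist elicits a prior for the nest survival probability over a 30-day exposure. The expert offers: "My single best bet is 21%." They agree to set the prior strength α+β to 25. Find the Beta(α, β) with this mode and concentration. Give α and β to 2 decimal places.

α = 5.83, β = 19.17

For α,β > 1 the Beta mode is (α−1)/(α+β−2). With α+β = 25, the mode is (α−1)/23.
Set (α−1)/23 = 0.21 → α = 1 + 0.21·23 = 5.83.
β = 25 − α = 19.17.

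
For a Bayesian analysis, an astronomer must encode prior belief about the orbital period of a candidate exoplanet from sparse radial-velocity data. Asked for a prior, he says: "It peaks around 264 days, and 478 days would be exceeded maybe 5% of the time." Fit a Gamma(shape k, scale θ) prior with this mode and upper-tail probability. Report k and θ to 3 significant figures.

Gamma(k,θ) with k>1 has mode (k−1)θ, so θ = 264/(k−1).
Need P(X < 478) = 0.95 with θ tied to k this way. Start at k = 2, θ = 264: P(X<478) ≈ 0.540.
Too low — raise k to concentrate. Iterating converges to k ≈ 8.91.
Then θ = 264/(8.91−1) ≈ 33.4.

k ≈ 8.91, θ ≈ 33.4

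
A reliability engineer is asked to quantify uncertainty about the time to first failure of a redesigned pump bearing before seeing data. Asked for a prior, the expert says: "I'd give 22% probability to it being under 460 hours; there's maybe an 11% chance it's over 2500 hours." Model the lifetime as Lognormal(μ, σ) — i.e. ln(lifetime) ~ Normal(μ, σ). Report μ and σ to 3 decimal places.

μ ≈ 6.785, σ ≈ 0.847

If T ~ Lognormal(μ,σ) then ln T ~ Normal(μ,σ), so the p-quantile of ln T is μ + z_p·σ.
ln(460) = 6.131 and ln(2500) = 7.824; z_{0.22} = -0.7722, z_{0.89} = 1.227.
σ = (7.824 − 6.131)/(1.227 − (-0.7722)) = 0.847.
μ = 6.131 − (-0.7722)·0.847 = 6.785.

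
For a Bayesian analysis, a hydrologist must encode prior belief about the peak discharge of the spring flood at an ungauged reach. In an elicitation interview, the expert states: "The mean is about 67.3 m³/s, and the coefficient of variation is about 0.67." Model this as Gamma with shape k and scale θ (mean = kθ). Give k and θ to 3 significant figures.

For Gamma(k, scale θ): mean = kθ, variance = kθ², so CV = 1/√k.
CV = 0.67, hence k = 1/CV² = 2.23.
Then θ = mean/k = 67.3/2.23 = 30.2.

k ≈ 2.23, θ ≈ 30.2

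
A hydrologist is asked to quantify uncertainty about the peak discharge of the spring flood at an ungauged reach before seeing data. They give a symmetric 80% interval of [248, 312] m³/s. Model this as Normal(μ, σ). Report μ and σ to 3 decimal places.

μ = 280.000, σ = 24.970

A symmetric 80% interval runs μ ± z·σ with z = 1.282.
Half-width = 32, so σ = 32/1.282 = 24.970.
μ is the interval midpoint, 280.000.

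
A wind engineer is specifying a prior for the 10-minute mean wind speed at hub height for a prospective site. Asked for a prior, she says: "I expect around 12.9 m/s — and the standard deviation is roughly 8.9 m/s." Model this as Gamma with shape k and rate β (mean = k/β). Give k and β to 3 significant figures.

k ≈ 2.1, β ≈ 0.163

For Gamma(k, rate β): mean = k/β, variance = k/β², so CV = 1/√k.
CV = SD/mean = 8.9/12.9 = 0.6899, hence k = 1/CV² = 2.1.
Then β = k/mean = 2.1/12.9 = 0.163.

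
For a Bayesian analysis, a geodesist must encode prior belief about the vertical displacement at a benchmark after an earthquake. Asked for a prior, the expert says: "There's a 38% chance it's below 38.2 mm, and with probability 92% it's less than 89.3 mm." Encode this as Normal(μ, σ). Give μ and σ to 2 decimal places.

μ = 47.33, σ = 29.87

For Normal(μ,σ), the p-quantile is μ + z_p·σ. Here z_{0.38} = -0.3055, z_{0.92} = 1.405.
So 38.2 = μ − 0.3055σ and 89.3 = μ + 1.405σ.
Subtracting: σ = (89.3 − 38.2)/(1.405 − (-0.3055)) = 29.87.
Then μ = 38.2 − (-0.3055)·29.87 = 47.33.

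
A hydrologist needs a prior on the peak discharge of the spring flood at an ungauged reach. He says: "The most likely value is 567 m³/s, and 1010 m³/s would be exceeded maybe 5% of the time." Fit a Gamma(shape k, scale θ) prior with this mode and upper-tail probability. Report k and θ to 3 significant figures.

Gamma(k,θ) with k>1 has mode (k−1)θ, so θ = 567/(k−1).
Need P(X < 1010) = 0.95 with θ tied to k this way. Start at k = 2, θ = 567: P(X<1010) ≈ 0.532.
Too low — raise k to concentrate. Iterating converges to k ≈ 9.36.
Then θ = 567/(9.36−1) ≈ 67.8.

k ≈ 9.36, θ ≈ 67.8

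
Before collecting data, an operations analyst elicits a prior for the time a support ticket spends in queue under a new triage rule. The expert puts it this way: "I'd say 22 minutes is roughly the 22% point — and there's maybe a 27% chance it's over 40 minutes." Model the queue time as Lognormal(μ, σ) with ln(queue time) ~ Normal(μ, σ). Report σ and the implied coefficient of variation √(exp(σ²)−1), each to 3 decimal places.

σ ≈ 0.432, CV ≈ 0.453

If T ~ Lognormal(μ,σ) then ln T ~ Normal(μ,σ), so the p-quantile of ln T is μ + z_p·σ.
ln(22) = 3.091 and ln(40) = 3.689; z_{0.22} = -0.7722, z_{0.73} = 0.6128.
σ = (3.689 − 3.091)/(0.6128 − (-0.7722)) = 0.432.
μ = 3.091 − (-0.7722)·0.432 = 3.424.
CV = √(exp(σ²)−1) = √(exp(0.1863)−1) = 0.453.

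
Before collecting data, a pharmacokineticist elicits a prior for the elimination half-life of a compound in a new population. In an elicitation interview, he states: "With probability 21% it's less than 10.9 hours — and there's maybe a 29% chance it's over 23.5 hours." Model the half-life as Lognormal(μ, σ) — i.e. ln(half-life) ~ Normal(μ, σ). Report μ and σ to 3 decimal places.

μ ≈ 2.844, σ ≈ 0.565

If T ~ Lognormal(μ,σ) then ln T ~ Normal(μ,σ), so the p-quantile of ln T is μ + z_p·σ.
ln(10.9) = 2.389 and ln(23.5) = 3.157; z_{0.21} = -0.8064, z_{0.71} = 0.5534.
σ = (3.157 − 2.389)/(0.5534 − (-0.8064)) = 0.565.
μ = 2.389 − (-0.8064)·0.565 = 2.844.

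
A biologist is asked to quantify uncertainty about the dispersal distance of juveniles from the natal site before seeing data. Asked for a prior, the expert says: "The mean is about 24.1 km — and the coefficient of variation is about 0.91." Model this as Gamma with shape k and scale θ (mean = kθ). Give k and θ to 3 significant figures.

k ≈ 1.21, θ ≈ 20

For Gamma(k, scale θ): mean = kθ, variance = kθ², so CV = 1/√k.
CV = 0.91, hence k = 1/CV² = 1.21.
Then θ = mean/k = 24.1/1.21 = 20.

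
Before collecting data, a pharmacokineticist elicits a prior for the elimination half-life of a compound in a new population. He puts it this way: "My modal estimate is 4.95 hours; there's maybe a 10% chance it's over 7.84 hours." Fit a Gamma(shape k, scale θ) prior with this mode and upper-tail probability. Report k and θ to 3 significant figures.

k ≈ 9.87, θ ≈ 0.558

Gamma(k,θ) with k>1 has mode (k−1)θ, so θ = 4.95/(k−1).
Need P(X < 7.84) = 0.9 with θ tied to k this way. Start at k = 2, θ = 4.95: P(X<7.84) ≈ 0.470.
Too low — raise k to concentrate. Iterating converges to k ≈ 9.87.
Then θ = 4.95/(9.87−1) ≈ 0.558.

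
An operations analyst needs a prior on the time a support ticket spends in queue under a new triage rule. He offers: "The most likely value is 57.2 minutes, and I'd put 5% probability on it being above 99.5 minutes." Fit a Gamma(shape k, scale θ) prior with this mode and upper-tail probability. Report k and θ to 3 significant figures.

Gamma(k,θ) with k>1 has mode (k−1)θ, so θ = 57.2/(k−1).
Need P(X < 99.5) = 0.95 with θ tied to k this way. Start at k = 2, θ = 57.2: P(X<99.5) ≈ 0.519.
Too low — raise k to concentrate. Iterating converges to k ≈ 10.1.
Then θ = 57.2/(10.1−1) ≈ 6.28.

k ≈ 10.1, θ ≈ 6.28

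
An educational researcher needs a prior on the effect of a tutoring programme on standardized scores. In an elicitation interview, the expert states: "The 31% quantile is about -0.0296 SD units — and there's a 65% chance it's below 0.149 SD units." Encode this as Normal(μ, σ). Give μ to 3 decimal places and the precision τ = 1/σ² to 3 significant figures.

μ = 0.071, τ = 24.3

For Normal(μ,σ), the p-quantile is μ + z_p·σ. Here z_{0.31} = -0.4959, z_{0.65} = 0.3853.
So -0.0296 = μ − 0.4959σ and 0.149 = μ + 0.3853σ.
Subtracting: σ = (0.149 − -0.0296)/(0.3853 − (-0.4959)) = 0.203.
Then μ = -0.0296 − (-0.4959)·0.203 = 0.071.
Precision τ = 1/σ² = 1/0.2027² = 24.3.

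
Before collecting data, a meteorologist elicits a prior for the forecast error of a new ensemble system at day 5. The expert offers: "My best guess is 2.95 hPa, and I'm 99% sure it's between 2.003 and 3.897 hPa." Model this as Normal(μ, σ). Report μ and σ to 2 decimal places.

A symmetric 99% interval runs μ ± z·σ with z = 2.576.
Half-width = 0.947, so σ = 0.947/2.576 = 0.37.
μ is the stated best guess, 2.95.

μ = 2.95, σ = 0.37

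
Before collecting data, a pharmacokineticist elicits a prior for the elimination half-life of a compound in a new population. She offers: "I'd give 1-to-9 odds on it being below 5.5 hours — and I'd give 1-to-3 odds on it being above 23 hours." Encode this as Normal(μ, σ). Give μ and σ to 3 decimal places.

μ = 16.966, σ = 8.947

The p-quantile of Normal(μ,σ) is μ + z_p·σ, with z_{0.1} = -1.282 and z_{0.75} = 0.6745.
Eliminate σ: μ = (z₂·x₁ − z₁·x₂)/(z₂ − z₁) = (0.6745·5.5 − (-1.282)·23)/1.956 = 16.966.
Then σ = (x₂ − x₁)/(z₂ − z₁) = (23 − 5.5)/1.956 = 8.947.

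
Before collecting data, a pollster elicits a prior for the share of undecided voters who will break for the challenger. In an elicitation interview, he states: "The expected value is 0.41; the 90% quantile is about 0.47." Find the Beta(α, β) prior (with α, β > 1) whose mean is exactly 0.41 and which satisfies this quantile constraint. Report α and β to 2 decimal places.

With mean 0.41 fixed, write α = 0.41s, β = 0.59s where s = α+β.
Need P(θ < 0.47) = 0.9 under Beta(0.41s, 0.59s). Normal approximation: (q−m)/√(m(1−m)/s) ≈ z_{0.9} = 1.28, so s ≈ 0.41·0.59·(1.28)²/(0.47−0.41)² = 110.4.
At s = 110.4: P(θ<0.47) ≈ 0.899. Adjusting to match 0.9 gives s ≈ 111.30.
So α = 0.41·111.30 ≈ 45.63, β = 0.59·111.30 ≈ 65.66.

α ≈ 45.63, β ≈ 65.66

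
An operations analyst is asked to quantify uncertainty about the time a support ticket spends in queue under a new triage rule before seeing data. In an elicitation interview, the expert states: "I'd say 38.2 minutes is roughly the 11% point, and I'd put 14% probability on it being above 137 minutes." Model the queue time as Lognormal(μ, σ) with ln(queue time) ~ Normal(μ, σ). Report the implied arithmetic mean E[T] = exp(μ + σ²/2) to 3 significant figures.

If T ~ Lognormal(μ,σ) then ln T ~ Normal(μ,σ), so the p-quantile of ln T is μ + z_p·σ.
ln(38.2) = 3.643 and ln(137) = 4.92; z_{0.11} = -1.227, z_{0.86} = 1.08.
σ = (4.92 − 3.643)/(1.08 − (-1.227)) = 0.554.
μ = 3.643 − (-1.227)·0.554 = 4.322.
E[T] = exp(μ + σ²/2) = exp(4.322 + 0.1533) = 87.8 minutes.

E[T] ≈ 87.8 minutes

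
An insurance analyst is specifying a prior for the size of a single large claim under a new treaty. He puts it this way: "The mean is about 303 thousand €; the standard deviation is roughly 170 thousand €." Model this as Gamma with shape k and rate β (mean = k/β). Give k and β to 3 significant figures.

k ≈ 3.18, β ≈ 0.0105

For Gamma(k, rate β): mean = k/β, variance = k/β², so CV = 1/√k.
CV = SD/mean = 170/303 = 0.5611, hence k = 1/CV² = 3.18.
Then β = k/mean = 3.18/303 = 0.0105.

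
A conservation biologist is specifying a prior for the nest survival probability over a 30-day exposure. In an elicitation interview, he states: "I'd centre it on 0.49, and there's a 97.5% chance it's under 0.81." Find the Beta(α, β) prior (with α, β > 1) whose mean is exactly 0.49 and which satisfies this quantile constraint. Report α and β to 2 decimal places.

α ≈ 3.87, β ≈ 4.03

With mean 0.49 fixed, write α = 0.49s, β = 0.51s where s = α+β.
Need P(θ < 0.81) = 0.975 under Beta(0.49s, 0.51s). Normal approximation: (q−m)/√(m(1−m)/s) ≈ z_{0.975} = 1.96, so s ≈ 0.49·0.51·(1.96)²/(0.81−0.49)² = 9.4.
At s = 9.4: P(θ<0.81) ≈ 0.984. Adjusting to match 0.975 gives s ≈ 7.89.
So α = 0.49·7.89 ≈ 3.87, β = 0.51·7.89 ≈ 4.03.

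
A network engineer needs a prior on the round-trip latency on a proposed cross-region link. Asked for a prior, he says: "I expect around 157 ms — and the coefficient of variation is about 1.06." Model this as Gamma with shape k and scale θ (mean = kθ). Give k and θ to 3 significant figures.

For Gamma(k, scale θ): mean = kθ, variance = kθ², so CV = 1/√k.
CV = 1.06, hence k = 1/CV² = 0.89.
Then θ = mean/k = 157/0.89 = 176.

k ≈ 0.89, θ ≈ 176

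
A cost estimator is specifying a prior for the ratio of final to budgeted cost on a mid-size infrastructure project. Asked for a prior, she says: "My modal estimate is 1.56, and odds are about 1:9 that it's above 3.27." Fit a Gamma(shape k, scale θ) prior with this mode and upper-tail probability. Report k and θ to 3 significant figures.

Gamma(k,θ) with k>1 has mode (k−1)θ, so θ = 1.56/(k−1).
Need P(X < 3.27) = 0.9 with θ tied to k this way. Start at k = 2, θ = 1.56: P(X<3.27) ≈ 0.619.
Too low — raise k to concentrate. Iterating converges to k ≈ 4.51.
Then θ = 1.56/(4.51−1) ≈ 0.445.

k ≈ 4.51, θ ≈ 0.445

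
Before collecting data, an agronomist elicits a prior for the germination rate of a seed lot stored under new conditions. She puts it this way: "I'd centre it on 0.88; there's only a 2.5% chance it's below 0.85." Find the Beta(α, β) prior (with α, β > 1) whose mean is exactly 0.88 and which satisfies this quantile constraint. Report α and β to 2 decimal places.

With mean 0.88 fixed, write α = 0.88s, β = 0.12s where s = α+β.
Need P(θ < 0.85) = 0.025 under Beta(0.88s, 0.12s). Normal approximation: (q−m)/√(m(1−m)/s) ≈ z_{0.025} = -1.96, so s ≈ 0.88·0.12·(-1.96)²/(0.85−0.88)² = 450.7.
At s = 450.7: P(θ<0.85) ≈ 0.031. Adjusting to match 0.025 gives s ≈ 495.37.
So α = 0.88·495.37 ≈ 435.93, β = 0.12·495.37 ≈ 59.44.

α ≈ 435.93, β ≈ 59.44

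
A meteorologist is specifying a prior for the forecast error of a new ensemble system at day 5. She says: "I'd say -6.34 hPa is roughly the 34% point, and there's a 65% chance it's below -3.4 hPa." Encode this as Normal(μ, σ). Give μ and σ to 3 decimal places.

μ = -4.820, σ = 3.685

For Normal(μ,σ), the p-quantile is μ + z_p·σ. Here z_{0.34} = -0.4125, z_{0.65} = 0.3853.
So -6.34 = μ − 0.4125σ and -3.4 = μ + 0.3853σ.
Subtracting: σ = (-3.4 − -6.34)/(0.3853 − (-0.4125)) = 3.685.
Then μ = -6.34 − (-0.4125)·3.685 = -4.820.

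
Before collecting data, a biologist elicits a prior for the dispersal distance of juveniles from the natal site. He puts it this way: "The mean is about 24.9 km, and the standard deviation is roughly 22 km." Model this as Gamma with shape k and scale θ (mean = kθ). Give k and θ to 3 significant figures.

For Gamma(k, scale θ): mean = kθ, variance = kθ², so CV = 1/√k.
CV = SD/mean = 22/24.9 = 0.8835, hence k = 1/CV² = 1.28.
Then θ = mean/k = 24.9/1.28 = 19.4.

k ≈ 1.28, θ ≈ 19.4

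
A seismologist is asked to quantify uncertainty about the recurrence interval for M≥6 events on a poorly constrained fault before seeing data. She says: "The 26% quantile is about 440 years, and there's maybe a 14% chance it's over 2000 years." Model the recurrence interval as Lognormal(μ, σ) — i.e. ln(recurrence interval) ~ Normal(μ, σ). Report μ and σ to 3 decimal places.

If T ~ Lognormal(μ,σ) then ln T ~ Normal(μ,σ), so the p-quantile of ln T is μ + z_p·σ.
ln(440) = 6.087 and ln(2000) = 7.601; z_{0.26} = -0.6433, z_{0.86} = 1.08.
σ = (7.601 − 6.087)/(1.08 − (-0.6433)) = 0.878.
μ = 6.087 − (-0.6433)·0.878 = 6.652.

μ ≈ 6.652, σ ≈ 0.878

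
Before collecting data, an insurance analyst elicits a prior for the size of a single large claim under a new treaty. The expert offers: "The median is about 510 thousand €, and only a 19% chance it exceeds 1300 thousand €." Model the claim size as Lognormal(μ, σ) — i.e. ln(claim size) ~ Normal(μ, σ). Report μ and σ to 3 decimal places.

If T ~ Lognormal(μ,σ) then ln T ~ Normal(μ,σ), so the p-quantile of ln T is μ + z_p·σ.
ln(510) = 6.234 and ln(1300) = 7.17; z_{0.5} = 0, z_{0.81} = 0.8779.
σ = (7.17 − 6.234)/(0.8779 − (0)) = 1.066.
μ = 6.234 − (0)·1.066 = 6.234.

μ ≈ 6.234, σ ≈ 1.066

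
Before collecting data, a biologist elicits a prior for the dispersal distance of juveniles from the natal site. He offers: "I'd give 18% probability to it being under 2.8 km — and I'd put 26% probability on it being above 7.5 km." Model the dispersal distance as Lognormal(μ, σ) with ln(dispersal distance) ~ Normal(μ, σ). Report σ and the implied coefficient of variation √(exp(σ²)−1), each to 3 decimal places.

σ ≈ 0.632, CV ≈ 0.701

If T ~ Lognormal(μ,σ) then ln T ~ Normal(μ,σ), so the p-quantile of ln T is μ + z_p·σ.
ln(2.8) = 1.03 and ln(7.5) = 2.015; z_{0.18} = -0.9154, z_{0.74} = 0.6433.
σ = (2.015 − 1.03)/(0.6433 − (-0.9154)) = 0.632.
μ = 1.03 − (-0.9154)·0.632 = 1.608.
CV = √(exp(σ²)−1) = √(exp(0.3996)−1) = 0.701.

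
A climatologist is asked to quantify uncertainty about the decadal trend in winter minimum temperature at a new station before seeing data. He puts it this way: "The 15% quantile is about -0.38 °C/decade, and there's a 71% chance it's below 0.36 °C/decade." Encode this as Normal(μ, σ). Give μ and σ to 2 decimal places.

μ = 0.10, σ = 0.47

The p-quantile of Normal(μ,σ) is μ + z_p·σ, with z_{0.15} = -1.036 and z_{0.71} = 0.5534.
Eliminate σ: μ = (z₂·x₁ − z₁·x₂)/(z₂ − z₁) = (0.5534·-0.38 − (-1.036)·0.36)/1.59 = 0.10.
Then σ = (x₂ − x₁)/(z₂ − z₁) = (0.36 − -0.38)/1.59 = 0.47.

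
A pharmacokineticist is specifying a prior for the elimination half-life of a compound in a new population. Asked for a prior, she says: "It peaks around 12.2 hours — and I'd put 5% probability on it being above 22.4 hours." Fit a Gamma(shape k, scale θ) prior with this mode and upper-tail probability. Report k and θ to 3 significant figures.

Gamma(k,θ) with k>1 has mode (k−1)θ, so θ = 12.2/(k−1).
Need P(X < 22.4) = 0.95 with θ tied to k this way. Start at k = 2, θ = 12.2: P(X<22.4) ≈ 0.548.
Too low — raise k to concentrate. Iterating converges to k ≈ 8.54.
Then θ = 12.2/(8.54−1) ≈ 1.62.

k ≈ 8.54, θ ≈ 1.62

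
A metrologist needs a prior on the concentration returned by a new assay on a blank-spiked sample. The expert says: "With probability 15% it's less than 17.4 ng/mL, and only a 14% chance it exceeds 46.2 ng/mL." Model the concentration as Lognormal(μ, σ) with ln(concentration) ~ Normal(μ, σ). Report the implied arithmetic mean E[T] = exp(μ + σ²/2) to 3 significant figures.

If T ~ Lognormal(μ,σ) then ln T ~ Normal(μ,σ), so the p-quantile of ln T is μ + z_p·σ.
ln(17.4) = 2.856 and ln(46.2) = 3.833; z_{0.15} = -1.036, z_{0.86} = 1.08.
σ = (3.833 − 2.856)/(1.08 − (-1.036)) = 0.461.
μ = 2.856 − (-1.036)·0.461 = 3.335.
E[T] = exp(μ + σ²/2) = exp(3.335 + 0.1064) = 31.2 ng/mL.

E[T] ≈ 31.2 ng/mL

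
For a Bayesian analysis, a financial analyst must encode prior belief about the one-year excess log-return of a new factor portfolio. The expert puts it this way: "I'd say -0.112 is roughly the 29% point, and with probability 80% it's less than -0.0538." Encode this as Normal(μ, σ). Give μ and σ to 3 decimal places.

μ = -0.089, σ = 0.042

For Normal(μ,σ), the p-quantile is μ + z_p·σ. Here z_{0.29} = -0.5534, z_{0.8} = 0.8416.
So -0.112 = μ − 0.5534σ and -0.0538 = μ + 0.8416σ.
Subtracting: σ = (-0.0538 − -0.112)/(0.8416 − (-0.5534)) = 0.042.
Then μ = -0.112 − (-0.5534)·0.042 = -0.089.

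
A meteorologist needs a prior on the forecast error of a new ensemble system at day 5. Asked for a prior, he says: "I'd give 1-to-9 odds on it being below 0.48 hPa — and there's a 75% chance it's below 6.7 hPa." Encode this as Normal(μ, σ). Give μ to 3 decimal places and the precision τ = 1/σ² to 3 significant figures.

μ = 4.555, τ = 0.0989

The p-quantile of Normal(μ,σ) is μ + z_p·σ, with z_{0.1} = -1.282 and z_{0.75} = 0.6745.
Eliminate σ: μ = (z₂·x₁ − z₁·x₂)/(z₂ − z₁) = (0.6745·0.48 − (-1.282)·6.7)/1.956 = 4.555.
Then σ = (x₂ − x₁)/(z₂ − z₁) = (6.7 − 0.48)/1.956 = 3.180.
Precision τ = 1/σ² = 1/3.18² = 0.0989.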